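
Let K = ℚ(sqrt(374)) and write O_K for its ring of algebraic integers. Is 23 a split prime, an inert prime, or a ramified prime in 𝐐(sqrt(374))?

d = 374 ≡ 2 (mod 4), so O_K = ℤ[√374] and disc(K) = 4d = 1496.
disc(K) = 1496 is not divisible by 23; 23 is unramified.
Euler's criterion: 374^11 mod 23 = 1. Thus (374|23) = 1.
(374/23) = 1, so 23 splits.

23 splits in O_K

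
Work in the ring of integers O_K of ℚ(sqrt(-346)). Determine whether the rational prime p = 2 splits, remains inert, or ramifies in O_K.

d = -346 ≡ 2 (mod 4), so O_K = ℤ[√-346] and disc(K) = 4d = -1384.
Ramification test: 2 | -1384. The prime 2 ramifies in K.

ramified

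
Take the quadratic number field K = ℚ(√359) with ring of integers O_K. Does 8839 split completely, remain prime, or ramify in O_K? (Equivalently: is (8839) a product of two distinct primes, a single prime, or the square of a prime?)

359 mod 4 = 3, hence disc K = 4·359 = 1436 and O_K = ℤ[√359].
Since gcd(8839, 1436) = 1 the prime 8839 does not ramify.
(359/8839) = 359^4419 mod 8839 = 1, giving Legendre symbol 1.
d is a quadratic residue mod p, hence 8839 splits in O_K.

p splits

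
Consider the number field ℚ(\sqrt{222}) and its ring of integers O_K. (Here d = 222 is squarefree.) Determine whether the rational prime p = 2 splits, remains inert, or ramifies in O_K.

d = 222 ≡ 2 (mod 4), so O_K = ℤ[√222] and disc(K) = 4d = 888.
2 divides disc(K) = 888, so 2 ramifies.

p ramifies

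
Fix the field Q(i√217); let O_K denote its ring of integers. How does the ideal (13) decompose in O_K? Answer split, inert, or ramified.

splits completely

d = -217 ≡ 3 (mod 4), so O_K = ℤ[√-217] and disc(K) = 4d = -868.
13 ∤ -868, so 13 is unramified.
Compute (-217/13) via Euler: 4^((13-1)/2) mod 13 = 1, so (-217/13) = 1.
(-217/13) = 1, so 13 splits.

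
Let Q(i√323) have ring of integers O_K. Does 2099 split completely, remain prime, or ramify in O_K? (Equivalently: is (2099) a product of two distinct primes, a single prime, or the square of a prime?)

2099 splits in O_K

-323 mod 4 = 1, hence disc K = -323 and O_K = ℤ[(1+√-323)/2].
disc(K) = -323 is not divisible by 2099; 2099 is unramified.
Euler's criterion: (-323)^1049 mod 2099 = 1. Thus (-323|2099) = 1.
(-323/2099) = 1, so 2099 splits.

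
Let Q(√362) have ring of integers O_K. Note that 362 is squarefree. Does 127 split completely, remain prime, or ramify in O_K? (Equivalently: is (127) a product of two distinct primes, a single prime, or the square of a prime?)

Since 362 ≢ 1 mod 4, the ring of integers is ℤ[√362] with discriminant 4·362 = 1448.
disc(K) = 1448 is not divisible by 127; 127 is unramified.
Euler's criterion: 362^63 mod 127 = 126. Thus (362|127) = -1.
d is a non-residue mod p, hence 127 remains inert in O_K.

p is inert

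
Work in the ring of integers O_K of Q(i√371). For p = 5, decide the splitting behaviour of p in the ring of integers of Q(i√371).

5 splits in O_K

Since -371 ≡ 1 mod 4, the ring of integers is ℤ[(1+√-371)/2] with discriminant -371.
Since gcd(5, -371) = 1 the prime 5 does not ramify.
Compute (-371/5) via Euler: 4^((5-1)/2) mod 5 = 1, so (-371/5) = 1.
d is a quadratic residue mod p, hence 5 splits in O_K.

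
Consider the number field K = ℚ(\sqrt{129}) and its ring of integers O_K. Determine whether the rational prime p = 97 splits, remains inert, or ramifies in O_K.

129 mod 4 = 1, hence disc K = 129 and O_K = ℤ[(1+√129)/2].
disc(K) = 129 is not divisible by 97; 97 is unramified.
Euler's criterion: 129^48 mod 97 = 1. Thus (129|97) = 1.
(129/97) = 1, so 97 splits.

splits completely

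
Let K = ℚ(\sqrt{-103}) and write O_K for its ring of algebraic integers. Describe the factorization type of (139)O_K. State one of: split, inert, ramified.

splits completely

-103 mod 4 = 1, hence disc K = -103 and O_K = ℤ[(1+√-103)/2].
disc(K) = -103 is not divisible by 139; 139 is unramified.
Euler's criterion: (-103)^69 mod 139 = 1. Thus (-103|139) = 1.
Legendre symbol 1 ⇒ 139 is split.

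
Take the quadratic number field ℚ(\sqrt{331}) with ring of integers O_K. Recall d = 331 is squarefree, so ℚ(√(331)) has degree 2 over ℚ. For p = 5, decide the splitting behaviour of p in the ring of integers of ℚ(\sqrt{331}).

split — (5) = 𝔭₁𝔭₂ with 𝔭₁ ≠ 𝔭₂

331 mod 4 = 3, hence disc K = 4·331 = 1324 and O_K = ℤ[√331].
Since gcd(5, 1324) = 1 the prime 5 does not ramify.
Euler's criterion: 331^2 mod 5 = 1. Thus (331|5) = 1.
Legendre symbol 1 ⇒ 5 is split.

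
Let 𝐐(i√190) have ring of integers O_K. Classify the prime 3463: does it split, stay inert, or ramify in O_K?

p is inert

Since -190 ≢ 1 mod 4, the ring of integers is ℤ[√-190] with discriminant 4·(-190) = -760.
3463 ∤ -760, so 3463 is unramified.
(-190/3463) = 3273^1731 mod 3463 = 3462, giving Legendre symbol -1.
(-190/3463) = -1, so 3463 is inert.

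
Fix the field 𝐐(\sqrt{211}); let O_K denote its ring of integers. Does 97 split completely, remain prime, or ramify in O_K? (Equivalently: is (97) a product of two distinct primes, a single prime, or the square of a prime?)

inert

211 mod 4 = 3, hence disc K = 4·211 = 844 and O_K = ℤ[√211].
Since gcd(97, 844) = 1 the prime 97 does not ramify.
Legendre symbol by Euler's criterion: (211/97) ≡ 211^48 ≡ 96 (mod 97), i.e. (211/97) = -1.
(211/97) = -1, so 97 is inert.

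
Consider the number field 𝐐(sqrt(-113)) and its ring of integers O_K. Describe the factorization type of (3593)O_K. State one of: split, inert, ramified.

d = -113 ≡ 3 (mod 4), so O_K = ℤ[√-113] and disc(K) = 4d = -452.
3593 ∤ -452, so 3593 is unramified.
Legendre symbol by Euler's criterion: (-113/3593) ≡ (-113)^1796 ≡ 3592 (mod 3593), i.e. (-113/3593) = -1.
d is a non-residue mod p, hence 3593 remains inert in O_K.

p is inert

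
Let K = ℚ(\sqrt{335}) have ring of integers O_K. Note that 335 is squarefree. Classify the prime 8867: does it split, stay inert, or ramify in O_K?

d = 335 ≡ 3 (mod 4), so O_K = ℤ[√335] and disc(K) = 4d = 1340.
Since gcd(8867, 1340) = 1 the prime 8867 does not ramify.
Legendre symbol by Euler's criterion: (335/8867) ≡ 335^4433 ≡ 1 (mod 8867), i.e. (335/8867) = 1.
Legendre symbol 1 ⇒ 8867 is split.

8867 splits in O_K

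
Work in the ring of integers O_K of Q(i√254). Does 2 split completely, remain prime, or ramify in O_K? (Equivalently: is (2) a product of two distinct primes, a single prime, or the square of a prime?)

ramifies in O_K

-254 mod 4 = 2, hence disc K = 4·(-254) = -1016 and O_K = ℤ[√-254].
disc(K) = -1016 = 2·(-508), so p = 2 is ramified.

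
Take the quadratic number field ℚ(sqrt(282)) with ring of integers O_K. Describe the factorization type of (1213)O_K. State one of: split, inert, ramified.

p splits

Since 282 ≢ 1 mod 4, the ring of integers is ℤ[√282] with discriminant 4·282 = 1128.
1213 ∤ 1128, so 1213 is unramified.
Legendre symbol by Euler's criterion: (282/1213) ≡ 282^606 ≡ 1 (mod 1213), i.e. (282/1213) = 1.
(282/1213) = 1, so 1213 splits.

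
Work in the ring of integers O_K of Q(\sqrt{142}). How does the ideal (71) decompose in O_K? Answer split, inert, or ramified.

ramifies in O_K

d = 142 ≡ 2 (mod 4), so O_K = ℤ[√142] and disc(K) = 4d = 568.
disc(K) = 568 = 71·8, so p = 71 is ramified.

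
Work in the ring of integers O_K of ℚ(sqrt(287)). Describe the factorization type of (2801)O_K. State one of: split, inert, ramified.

287 mod 4 = 3, hence disc K = 4·287 = 1148 and O_K = ℤ[√287].
2801 ∤ 1148, so 2801 is unramified.
Compute (287/2801) via Euler: 287^((2801-1)/2) mod 2801 = 2800, so (287/2801) = -1.
Legendre symbol -1 ⇒ 2801 is inert.

remains prime (inert)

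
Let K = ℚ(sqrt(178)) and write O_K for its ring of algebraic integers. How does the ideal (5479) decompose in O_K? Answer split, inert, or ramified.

p splits

Since 178 ≢ 1 mod 4, the ring of integers is ℤ[√178] with discriminant 4·178 = 712.
5479 ∤ 712, so 5479 is unramified.
Compute (178/5479) via Euler: 178^((5479-1)/2) mod 5479 = 1, so (178/5479) = 1.
Legendre symbol 1 ⇒ 5479 is split.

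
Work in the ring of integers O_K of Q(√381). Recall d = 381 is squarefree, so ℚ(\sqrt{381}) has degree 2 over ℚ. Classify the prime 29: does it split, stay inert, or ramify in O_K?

split

d = 381 ≡ 1 (mod 4), so O_K = ℤ[(1+√381)/2] and disc(K) = d = 381.
Since gcd(29, 381) = 1 the prime 29 does not ramify.
(381/29) = 4^14 mod 29 = 1, giving Legendre symbol 1.
(381/29) = 1, so 29 splits.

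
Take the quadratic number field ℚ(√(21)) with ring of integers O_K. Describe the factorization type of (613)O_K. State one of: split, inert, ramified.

Since 21 ≡ 1 mod 4, the ring of integers is ℤ[(1+√21)/2] with discriminant 21.
Since gcd(613, 21) = 1 the prime 613 does not ramify.
Euler's criterion: 21^306 mod 613 = 1. Thus (21|613) = 1.
d is a quadratic residue mod p, hence 613 splits in O_K.

split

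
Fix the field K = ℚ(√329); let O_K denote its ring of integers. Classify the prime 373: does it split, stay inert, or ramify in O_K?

d = 329 ≡ 1 (mod 4), so O_K = ℤ[(1+√329)/2] and disc(K) = d = 329.
disc(K) = 329 is not divisible by 373; 373 is unramified.
(329/373) = 329^186 mod 373 = 372, giving Legendre symbol -1.
(329/373) = -1, so 373 is inert.

p is inert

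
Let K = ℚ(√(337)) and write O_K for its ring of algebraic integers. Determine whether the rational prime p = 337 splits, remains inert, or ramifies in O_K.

Since 337 ≡ 1 mod 4, the ring of integers is ℤ[(1+√337)/2] with discriminant 337.
disc(K) = 337 = 337·1, so p = 337 is ramified.

ramifies in O_K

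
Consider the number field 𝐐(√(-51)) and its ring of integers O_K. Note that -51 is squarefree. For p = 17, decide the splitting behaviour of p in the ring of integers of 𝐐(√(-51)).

d = -51 ≡ 1 (mod 4), so O_K = ℤ[(1+√-51)/2] and disc(K) = d = -51.
17 divides disc(K) = -51, so 17 ramifies.

17 is ramified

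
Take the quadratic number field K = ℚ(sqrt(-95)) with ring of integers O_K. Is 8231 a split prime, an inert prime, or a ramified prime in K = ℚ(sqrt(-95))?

p splits

-95 mod 4 = 1, hence disc K = -95 and O_K = ℤ[(1+√-95)/2].
8231 ∤ -95, so 8231 is unramified.
Legendre symbol by Euler's criterion: (-95/8231) ≡ (-95)^4115 ≡ 1 (mod 8231), i.e. (-95/8231) = 1.
Legendre symbol 1 ⇒ 8231 is split.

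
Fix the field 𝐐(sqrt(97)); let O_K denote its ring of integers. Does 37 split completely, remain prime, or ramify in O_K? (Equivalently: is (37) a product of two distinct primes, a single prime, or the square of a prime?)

d = 97 ≡ 1 (mod 4), so O_K = ℤ[(1+√97)/2] and disc(K) = d = 97.
disc(K) = 97 is not divisible by 37; 37 is unramified.
Compute (97/37) via Euler: 23^((37-1)/2) mod 37 = 36, so (97/37) = -1.
d is a non-residue mod p, hence 37 remains inert in O_K.

remains prime (inert)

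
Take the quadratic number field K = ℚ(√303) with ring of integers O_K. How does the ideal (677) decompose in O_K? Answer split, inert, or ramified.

d = 303 ≡ 3 (mod 4), so O_K = ℤ[√303] and disc(K) = 4d = 1212.
677 ∤ 1212, so 677 is unramified.
Legendre symbol by Euler's criterion: (303/677) ≡ 303^338 ≡ 676 (mod 677), i.e. (303/677) = -1.
(303/677) = -1, so 677 is inert.

inert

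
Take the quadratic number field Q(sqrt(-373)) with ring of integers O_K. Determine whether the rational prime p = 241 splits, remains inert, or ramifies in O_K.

-373 mod 4 = 3, hence disc K = 4·(-373) = -1492 and O_K = ℤ[√-373].
disc(K) = -1492 is not divisible by 241; 241 is unramified.
Compute (-373/241) via Euler: 109^((241-1)/2) mod 241 = 240, so (-373/241) = -1.
Legendre symbol -1 ⇒ 241 is inert.

inert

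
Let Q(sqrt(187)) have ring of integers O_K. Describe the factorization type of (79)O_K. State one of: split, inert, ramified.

inert — (79) stays prime in O_K

d = 187 ≡ 3 (mod 4), so O_K = ℤ[√187] and disc(K) = 4d = 748.
79 ∤ 748, so 79 is unramified.
Compute (187/79) via Euler: 29^((79-1)/2) mod 79 = 78, so (187/79) = -1.
Legendre symbol -1 ⇒ 79 is inert.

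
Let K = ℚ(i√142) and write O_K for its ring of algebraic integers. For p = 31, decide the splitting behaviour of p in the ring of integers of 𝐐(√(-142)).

p is inert

-142 mod 4 = 2, hence disc K = 4·(-142) = -568 and O_K = ℤ[√-142].
disc(K) = -568 is not divisible by 31; 31 is unramified.
(-142/31) = 13^15 mod 31 = 30, giving Legendre symbol -1.
(-142/31) = -1, so 31 is inert.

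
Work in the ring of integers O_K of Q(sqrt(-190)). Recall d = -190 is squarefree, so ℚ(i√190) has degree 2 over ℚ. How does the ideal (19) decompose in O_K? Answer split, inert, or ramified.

ramified

-190 mod 4 = 2, hence disc K = 4·(-190) = -760 and O_K = ℤ[√-190].
Ramification test: 19 | -760. The prime 19 ramifies in K.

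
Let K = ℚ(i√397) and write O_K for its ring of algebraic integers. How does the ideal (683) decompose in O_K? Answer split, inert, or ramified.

d = -397 ≡ 3 (mod 4), so O_K = ℤ[√-397] and disc(K) = 4d = -1588.
disc(K) = -1588 is not divisible by 683; 683 is unramified.
Euler's criterion: (-397)^341 mod 683 = 682. Thus (-397|683) = -1.
Legendre symbol -1 ⇒ 683 is inert.

683 remains inert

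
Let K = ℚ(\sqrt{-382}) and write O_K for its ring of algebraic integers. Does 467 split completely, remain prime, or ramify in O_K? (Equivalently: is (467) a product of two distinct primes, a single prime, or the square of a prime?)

Since -382 ≢ 1 mod 4, the ring of integers is ℤ[√-382] with discriminant 4·(-382) = -1528.
Since gcd(467, -1528) = 1 the prime 467 does not ramify.
(-382/467) = 85^233 mod 467 = 466, giving Legendre symbol -1.
d is a non-residue mod p, hence 467 remains inert in O_K.

p is inert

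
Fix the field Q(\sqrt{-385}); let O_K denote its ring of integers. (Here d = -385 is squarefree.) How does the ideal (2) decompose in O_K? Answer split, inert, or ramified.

ramified

d = -385 ≡ 3 (mod 4), so O_K = ℤ[√-385] and disc(K) = 4d = -1540.
2 divides disc(K) = -1540, so 2 ramifies.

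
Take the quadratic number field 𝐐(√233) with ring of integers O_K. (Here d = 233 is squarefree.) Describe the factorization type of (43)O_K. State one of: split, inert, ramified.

inert — (43) stays prime in O_K

d = 233 ≡ 1 (mod 4), so O_K = ℤ[(1+√233)/2] and disc(K) = d = 233.
43 ∤ 233, so 43 is unramified.
Euler's criterion: 233^21 mod 43 = 42. Thus (233|43) = -1.
d is a non-residue mod p, hence 43 remains inert in O_K.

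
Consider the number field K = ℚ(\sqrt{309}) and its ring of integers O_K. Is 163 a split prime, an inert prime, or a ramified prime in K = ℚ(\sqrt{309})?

splits completely

309 mod 4 = 1, hence disc K = 309 and O_K = ℤ[(1+√309)/2].
163 ∤ 309, so 163 is unramified.
Compute (309/163) via Euler: 146^((163-1)/2) mod 163 = 1, so (309/163) = 1.
Legendre symbol 1 ⇒ 163 is split.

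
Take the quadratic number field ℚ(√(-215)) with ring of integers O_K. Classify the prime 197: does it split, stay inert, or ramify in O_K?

-215 mod 4 = 1, hence disc K = -215 and O_K = ℤ[(1+√-215)/2].
197 ∤ -215, so 197 is unramified.
Euler's criterion: (-215)^98 mod 197 = 196. Thus (-215|197) = -1.
d is a non-residue mod p, hence 197 remains inert in O_K.

remains prime (inert)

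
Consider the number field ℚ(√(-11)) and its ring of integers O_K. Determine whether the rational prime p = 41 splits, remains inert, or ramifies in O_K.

41 remains inert

-11 mod 4 = 1, hence disc K = -11 and O_K = ℤ[(1+√-11)/2].
disc(K) = -11 is not divisible by 41; 41 is unramified.
(-11/41) = 30^20 mod 41 = 40, giving Legendre symbol -1.
Legendre symbol -1 ⇒ 41 is inert.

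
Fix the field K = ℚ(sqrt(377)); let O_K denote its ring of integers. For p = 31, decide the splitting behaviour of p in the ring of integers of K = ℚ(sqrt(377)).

split

Since 377 ≡ 1 mod 4, the ring of integers is ℤ[(1+√377)/2] with discriminant 377.
disc(K) = 377 is not divisible by 31; 31 is unramified.
Legendre symbol by Euler's criterion: (377/31) ≡ 377^15 ≡ 1 (mod 31), i.e. (377/31) = 1.
(377/31) = 1, so 31 splits.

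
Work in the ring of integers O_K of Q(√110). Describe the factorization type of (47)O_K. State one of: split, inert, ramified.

splits completely

d = 110 ≡ 2 (mod 4), so O_K = ℤ[√110] and disc(K) = 4d = 440.
47 ∤ 440, so 47 is unramified.
Euler's criterion: 110^23 mod 47 = 1. Thus (110|47) = 1.
d is a quadratic residue mod p, hence 47 splits in O_K.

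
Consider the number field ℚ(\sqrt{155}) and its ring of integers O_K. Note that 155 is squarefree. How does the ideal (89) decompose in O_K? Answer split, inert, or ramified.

Since 155 ≢ 1 mod 4, the ring of integers is ℤ[√155] with discriminant 4·155 = 620.
89 ∤ 620, so 89 is unramified.
Euler's criterion: 155^44 mod 89 = 88. Thus (155|89) = -1.
Legendre symbol -1 ⇒ 89 is inert.

p is inert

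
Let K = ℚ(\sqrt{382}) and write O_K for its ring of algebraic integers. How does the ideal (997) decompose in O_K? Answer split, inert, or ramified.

splits completely

d = 382 ≡ 2 (mod 4), so O_K = ℤ[√382] and disc(K) = 4d = 1528.
Since gcd(997, 1528) = 1 the prime 997 does not ramify.
Euler's criterion: 382^498 mod 997 = 1. Thus (382|997) = 1.
(382/997) = 1, so 997 splits.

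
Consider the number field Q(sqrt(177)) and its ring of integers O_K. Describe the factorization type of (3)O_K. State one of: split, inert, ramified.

177 mod 4 = 1, hence disc K = 177 and O_K = ℤ[(1+√177)/2].
Ramification test: 3 | 177. The prime 3 ramifies in K.

ramifies in O_K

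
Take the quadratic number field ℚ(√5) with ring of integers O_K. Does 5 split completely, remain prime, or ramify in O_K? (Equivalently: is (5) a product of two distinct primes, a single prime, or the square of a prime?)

Since 5 ≡ 1 mod 4, the ring of integers is ℤ[(1+√5)/2] with discriminant 5.
Ramification test: 5 | 5. The prime 5 ramifies in K.

p ramifies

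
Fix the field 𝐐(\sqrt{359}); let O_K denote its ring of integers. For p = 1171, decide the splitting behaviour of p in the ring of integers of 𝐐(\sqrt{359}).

d = 359 ≡ 3 (mod 4), so O_K = ℤ[√359] and disc(K) = 4d = 1436.
1171 ∤ 1436, so 1171 is unramified.
Compute (359/1171) via Euler: 359^((1171-1)/2) mod 1171 = 1170, so (359/1171) = -1.
(359/1171) = -1, so 1171 is inert.

inert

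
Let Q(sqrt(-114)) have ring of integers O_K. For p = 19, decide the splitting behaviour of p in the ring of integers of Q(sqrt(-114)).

Since -114 ≢ 1 mod 4, the ring of integers is ℤ[√-114] with discriminant 4·(-114) = -456.
19 divides disc(K) = -456, so 19 ramifies.

19 is ramified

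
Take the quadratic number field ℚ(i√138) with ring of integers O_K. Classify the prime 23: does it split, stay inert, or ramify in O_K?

Since -138 ≢ 1 mod 4, the ring of integers is ℤ[√-138] with discriminant 4·(-138) = -552.
Ramification test: 23 | -552. The prime 23 ramifies in K.

ramified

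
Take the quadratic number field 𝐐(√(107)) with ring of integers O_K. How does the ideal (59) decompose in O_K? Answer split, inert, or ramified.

d = 107 ≡ 3 (mod 4), so O_K = ℤ[√107] and disc(K) = 4d = 428.
59 ∤ 428, so 59 is unramified.
Compute (107/59) via Euler: 48^((59-1)/2) mod 59 = 1, so (107/59) = 1.
d is a quadratic residue mod p, hence 59 splits in O_K.

59 splits in O_K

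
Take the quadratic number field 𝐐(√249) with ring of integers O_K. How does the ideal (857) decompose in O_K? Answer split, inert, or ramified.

remains prime (inert)

249 mod 4 = 1, hence disc K = 249 and O_K = ℤ[(1+√249)/2].
disc(K) = 249 is not divisible by 857; 857 is unramified.
Euler's criterion: 249^428 mod 857 = 856. Thus (249|857) = -1.
Legendre symbol -1 ⇒ 857 is inert.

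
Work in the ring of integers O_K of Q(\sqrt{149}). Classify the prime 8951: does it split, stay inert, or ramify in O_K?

149 mod 4 = 1, hence disc K = 149 and O_K = ℤ[(1+√149)/2].
8951 ∤ 149, so 8951 is unramified.
Compute (149/8951) via Euler: 149^((8951-1)/2) mod 8951 = 8950, so (149/8951) = -1.
(149/8951) = -1, so 8951 is inert.

remains prime (inert)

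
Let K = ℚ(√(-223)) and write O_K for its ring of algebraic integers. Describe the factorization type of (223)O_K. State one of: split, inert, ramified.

ramified — (223) = 𝔭²

-223 mod 4 = 1, hence disc K = -223 and O_K = ℤ[(1+√-223)/2].
disc(K) = -223 = 223·(-1), so p = 223 is ramified.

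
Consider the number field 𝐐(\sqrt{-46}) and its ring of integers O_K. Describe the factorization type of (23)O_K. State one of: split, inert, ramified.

ramifies in O_K

-46 mod 4 = 2, hence disc K = 4·(-46) = -184 and O_K = ℤ[√-46].
23 divides disc(K) = -184, so 23 ramifies.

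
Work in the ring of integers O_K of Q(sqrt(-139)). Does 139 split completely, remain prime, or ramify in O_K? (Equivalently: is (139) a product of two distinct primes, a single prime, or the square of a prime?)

ramified

-139 mod 4 = 1, hence disc K = -139 and O_K = ℤ[(1+√-139)/2].
disc(K) = -139 = 139·(-1), so p = 139 is ramified.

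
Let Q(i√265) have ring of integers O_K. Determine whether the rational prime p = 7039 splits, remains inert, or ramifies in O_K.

p is inert

-265 mod 4 = 3, hence disc K = 4·(-265) = -1060 and O_K = ℤ[√-265].
Since gcd(7039, -1060) = 1 the prime 7039 does not ramify.
Legendre symbol by Euler's criterion: (-265/7039) ≡ (-265)^3519 ≡ 7038 (mod 7039), i.e. (-265/7039) = -1.
d is a non-residue mod p, hence 7039 remains inert in O_K.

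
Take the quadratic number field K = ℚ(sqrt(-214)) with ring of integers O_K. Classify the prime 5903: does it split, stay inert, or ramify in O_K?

5903 remains inert

-214 mod 4 = 2, hence disc K = 4·(-214) = -856 and O_K = ℤ[√-214].
Since gcd(5903, -856) = 1 the prime 5903 does not ramify.
Legendre symbol by Euler's criterion: (-214/5903) ≡ (-214)^2951 ≡ 5902 (mod 5903), i.e. (-214/5903) = -1.
d is a non-residue mod p, hence 5903 remains inert in O_K.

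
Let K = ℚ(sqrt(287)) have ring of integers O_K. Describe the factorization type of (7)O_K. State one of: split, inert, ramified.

d = 287 ≡ 3 (mod 4), so O_K = ℤ[√287] and disc(K) = 4d = 1148.
Ramification test: 7 | 1148. The prime 7 ramifies in K.

7 is ramified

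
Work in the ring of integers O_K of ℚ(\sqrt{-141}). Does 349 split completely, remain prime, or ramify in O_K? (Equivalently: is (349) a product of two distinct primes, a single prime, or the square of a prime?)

inert — (349) stays prime in O_K

-141 mod 4 = 3, hence disc K = 4·(-141) = -564 and O_K = ℤ[√-141].
disc(K) = -564 is not divisible by 349; 349 is unramified.
Legendre symbol by Euler's criterion: (-141/349) ≡ (-141)^174 ≡ 348 (mod 349), i.e. (-141/349) = -1.
(-141/349) = -1, so 349 is inert.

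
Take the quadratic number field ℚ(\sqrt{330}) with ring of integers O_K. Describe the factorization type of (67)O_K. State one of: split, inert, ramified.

p splits

Since 330 ≢ 1 mod 4, the ring of integers is ℤ[√330] with discriminant 4·330 = 1320.
Since gcd(67, 1320) = 1 the prime 67 does not ramify.
Compute (330/67) via Euler: 62^((67-1)/2) mod 67 = 1, so (330/67) = 1.
(330/67) = 1, so 67 splits.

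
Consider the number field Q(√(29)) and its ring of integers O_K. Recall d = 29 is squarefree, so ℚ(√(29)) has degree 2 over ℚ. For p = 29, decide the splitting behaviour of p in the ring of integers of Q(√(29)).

Since 29 ≡ 1 mod 4, the ring of integers is ℤ[(1+√29)/2] with discriminant 29.
disc(K) = 29 = 29·1, so p = 29 is ramified.

ramifies in O_K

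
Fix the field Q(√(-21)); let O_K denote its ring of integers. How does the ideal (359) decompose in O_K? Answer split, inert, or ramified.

splits completely

-21 mod 4 = 3, hence disc K = 4·(-21) = -84 and O_K = ℤ[√-21].
disc(K) = -84 is not divisible by 359; 359 is unramified.
Compute (-21/359) via Euler: 338^((359-1)/2) mod 359 = 1, so (-21/359) = 1.
Legendre symbol 1 ⇒ 359 is split.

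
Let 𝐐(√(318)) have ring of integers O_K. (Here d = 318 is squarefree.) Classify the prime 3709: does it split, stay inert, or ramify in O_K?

remains prime (inert)

318 mod 4 = 2, hence disc K = 4·318 = 1272 and O_K = ℤ[√318].
Since gcd(3709, 1272) = 1 the prime 3709 does not ramify.
(318/3709) = 318^1854 mod 3709 = 3708, giving Legendre symbol -1.
(318/3709) = -1, so 3709 is inert.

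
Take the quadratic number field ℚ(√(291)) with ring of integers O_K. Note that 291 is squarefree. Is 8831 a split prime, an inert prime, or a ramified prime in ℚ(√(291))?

d = 291 ≡ 3 (mod 4), so O_K = ℤ[√291] and disc(K) = 4d = 1164.
Since gcd(8831, 1164) = 1 the prime 8831 does not ramify.
(291/8831) = 291^4415 mod 8831 = 1, giving Legendre symbol 1.
d is a quadratic residue mod p, hence 8831 splits in O_K.

split — (8831) = 𝔭₁𝔭₂ with 𝔭₁ ≠ 𝔭₂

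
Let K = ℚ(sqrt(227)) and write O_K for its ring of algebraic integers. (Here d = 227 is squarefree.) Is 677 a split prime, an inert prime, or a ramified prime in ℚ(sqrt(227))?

677 remains inert

d = 227 ≡ 3 (mod 4), so O_K = ℤ[√227] and disc(K) = 4d = 908.
Since gcd(677, 908) = 1 the prime 677 does not ramify.
(227/677) = 227^338 mod 677 = 676, giving Legendre symbol -1.
Legendre symbol -1 ⇒ 677 is inert.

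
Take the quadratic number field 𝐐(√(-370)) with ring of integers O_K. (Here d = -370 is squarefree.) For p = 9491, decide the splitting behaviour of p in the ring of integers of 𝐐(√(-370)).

Since -370 ≢ 1 mod 4, the ring of integers is ℤ[√-370] with discriminant 4·(-370) = -1480.
9491 ∤ -1480, so 9491 is unramified.
Compute (-370/9491) via Euler: 9121^((9491-1)/2) mod 9491 = 9490, so (-370/9491) = -1.
Legendre symbol -1 ⇒ 9491 is inert.

inert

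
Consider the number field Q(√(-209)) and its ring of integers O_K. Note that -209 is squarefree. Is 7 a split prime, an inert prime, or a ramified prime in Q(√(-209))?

Since -209 ≢ 1 mod 4, the ring of integers is ℤ[√-209] with discriminant 4·(-209) = -836.
Since gcd(7, -836) = 1 the prime 7 does not ramify.
(-209/7) = 1^3 mod 7 = 1, giving Legendre symbol 1.
Legendre symbol 1 ⇒ 7 is split.

split — (7) = 𝔭₁𝔭₂ with 𝔭₁ ≠ 𝔭₂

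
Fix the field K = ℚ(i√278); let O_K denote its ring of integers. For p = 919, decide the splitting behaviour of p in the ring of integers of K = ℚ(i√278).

remains prime (inert)

-278 mod 4 = 2, hence disc K = 4·(-278) = -1112 and O_K = ℤ[√-278].
919 ∤ -1112, so 919 is unramified.
(-278/919) = 641^459 mod 919 = 918, giving Legendre symbol -1.
Legendre symbol -1 ⇒ 919 is inert.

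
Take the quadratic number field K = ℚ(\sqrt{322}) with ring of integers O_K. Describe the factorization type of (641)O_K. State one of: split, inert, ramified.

322 mod 4 = 2, hence disc K = 4·322 = 1288 and O_K = ℤ[√322].
641 ∤ 1288, so 641 is unramified.
Legendre symbol by Euler's criterion: (322/641) ≡ 322^320 ≡ 640 (mod 641), i.e. (322/641) = -1.
(322/641) = -1, so 641 is inert.

p is inert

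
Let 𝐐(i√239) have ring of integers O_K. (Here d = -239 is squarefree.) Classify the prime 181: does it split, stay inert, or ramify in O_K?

181 remains inert

d = -239 ≡ 1 (mod 4), so O_K = ℤ[(1+√-239)/2] and disc(K) = d = -239.
Since gcd(181, -239) = 1 the prime 181 does not ramify.
Euler's criterion: (-239)^90 mod 181 = 180. Thus (-239|181) = -1.
d is a non-residue mod p, hence 181 remains inert in O_K.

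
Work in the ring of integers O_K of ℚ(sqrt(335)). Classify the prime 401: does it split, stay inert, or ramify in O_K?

335 mod 4 = 3, hence disc K = 4·335 = 1340 and O_K = ℤ[√335].
401 ∤ 1340, so 401 is unramified.
(335/401) = 335^200 mod 401 = 400, giving Legendre symbol -1.
Legendre symbol -1 ⇒ 401 is inert.

remains prime (inert)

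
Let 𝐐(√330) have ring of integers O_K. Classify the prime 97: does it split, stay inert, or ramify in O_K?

remains prime (inert)

Since 330 ≢ 1 mod 4, the ring of integers is ℤ[√330] with discriminant 4·330 = 1320.
disc(K) = 1320 is not divisible by 97; 97 is unramified.
Legendre symbol by Euler's criterion: (330/97) ≡ 330^48 ≡ 96 (mod 97), i.e. (330/97) = -1.
Legendre symbol -1 ⇒ 97 is inert.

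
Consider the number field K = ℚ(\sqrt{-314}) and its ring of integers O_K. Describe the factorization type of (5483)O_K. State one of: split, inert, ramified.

-314 mod 4 = 2, hence disc K = 4·(-314) = -1256 and O_K = ℤ[√-314].
Since gcd(5483, -1256) = 1 the prime 5483 does not ramify.
Compute (-314/5483) via Euler: 5169^((5483-1)/2) mod 5483 = 1, so (-314/5483) = 1.
d is a quadratic residue mod p, hence 5483 splits in O_K.

5483 splits in O_K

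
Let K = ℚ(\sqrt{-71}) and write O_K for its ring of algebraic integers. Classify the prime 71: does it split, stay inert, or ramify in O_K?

ramifies in O_K

d = -71 ≡ 1 (mod 4), so O_K = ℤ[(1+√-71)/2] and disc(K) = d = -71.
disc(K) = -71 = 71·(-1), so p = 71 is ramified.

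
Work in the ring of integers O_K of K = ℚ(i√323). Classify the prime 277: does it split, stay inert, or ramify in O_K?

Since -323 ≡ 1 mod 4, the ring of integers is ℤ[(1+√-323)/2] with discriminant -323.
277 ∤ -323, so 277 is unramified.
(-323/277) = 231^138 mod 277 = 276, giving Legendre symbol -1.
d is a non-residue mod p, hence 277 remains inert in O_K.

277 remains inert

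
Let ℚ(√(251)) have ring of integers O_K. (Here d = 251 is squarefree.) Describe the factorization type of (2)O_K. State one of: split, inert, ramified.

d = 251 ≡ 3 (mod 4), so O_K = ℤ[√251] and disc(K) = 4d = 1004.
2 divides disc(K) = 1004, so 2 ramifies.

p ramifies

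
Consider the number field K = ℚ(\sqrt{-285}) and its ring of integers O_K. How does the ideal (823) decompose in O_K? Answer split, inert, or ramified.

-285 mod 4 = 3, hence disc K = 4·(-285) = -1140 and O_K = ℤ[√-285].
Since gcd(823, -1140) = 1 the prime 823 does not ramify.
Compute (-285/823) via Euler: 538^((823-1)/2) mod 823 = 1, so (-285/823) = 1.
(-285/823) = 1, so 823 splits.

split — (823) = 𝔭₁𝔭₂ with 𝔭₁ ≠ 𝔭₂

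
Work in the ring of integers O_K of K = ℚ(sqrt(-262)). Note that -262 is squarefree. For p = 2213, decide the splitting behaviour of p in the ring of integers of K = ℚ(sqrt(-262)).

inert — (2213) stays prime in O_K

-262 mod 4 = 2, hence disc K = 4·(-262) = -1048 and O_K = ℤ[√-262].
disc(K) = -1048 is not divisible by 2213; 2213 is unramified.
Legendre symbol by Euler's criterion: (-262/2213) ≡ (-262)^1106 ≡ 2212 (mod 2213), i.e. (-262/2213) = -1.
Legendre symbol -1 ⇒ 2213 is inert.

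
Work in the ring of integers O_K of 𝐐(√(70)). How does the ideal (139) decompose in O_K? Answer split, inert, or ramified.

remains prime (inert)

Since 70 ≢ 1 mod 4, the ring of integers is ℤ[√70] with discriminant 4·70 = 280.
disc(K) = 280 is not divisible by 139; 139 is unramified.
Euler's criterion: 70^69 mod 139 = 138. Thus (70|139) = -1.
(70/139) = -1, so 139 is inert.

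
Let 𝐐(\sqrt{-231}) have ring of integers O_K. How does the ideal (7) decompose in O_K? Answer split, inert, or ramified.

d = -231 ≡ 1 (mod 4), so O_K = ℤ[(1+√-231)/2] and disc(K) = d = -231.
disc(K) = -231 = 7·(-33), so p = 7 is ramified.

ramifies in O_K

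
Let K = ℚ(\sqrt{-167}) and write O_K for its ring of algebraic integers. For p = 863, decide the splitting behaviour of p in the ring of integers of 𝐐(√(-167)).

d = -167 ≡ 1 (mod 4), so O_K = ℤ[(1+√-167)/2] and disc(K) = d = -167.
Since gcd(863, -167) = 1 the prime 863 does not ramify.
Compute (-167/863) via Euler: 696^((863-1)/2) mod 863 = 1, so (-167/863) = 1.
(-167/863) = 1, so 863 splits.

p splits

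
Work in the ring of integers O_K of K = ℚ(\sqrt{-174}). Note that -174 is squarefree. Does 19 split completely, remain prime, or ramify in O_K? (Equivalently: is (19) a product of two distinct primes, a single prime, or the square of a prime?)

-174 mod 4 = 2, hence disc K = 4·(-174) = -696 and O_K = ℤ[√-174].
disc(K) = -696 is not divisible by 19; 19 is unramified.
(-174/19) = 16^9 mod 19 = 1, giving Legendre symbol 1.
(-174/19) = 1, so 19 splits.

19 splits in O_K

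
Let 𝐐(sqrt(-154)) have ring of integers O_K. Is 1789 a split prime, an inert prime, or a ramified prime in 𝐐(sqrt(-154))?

p splits

-154 mod 4 = 2, hence disc K = 4·(-154) = -616 and O_K = ℤ[√-154].
disc(K) = -616 is not divisible by 1789; 1789 is unramified.
Compute (-154/1789) via Euler: 1635^((1789-1)/2) mod 1789 = 1, so (-154/1789) = 1.
d is a quadratic residue mod p, hence 1789 splits in O_K.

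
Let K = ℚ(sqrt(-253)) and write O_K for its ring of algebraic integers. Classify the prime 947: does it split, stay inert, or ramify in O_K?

d = -253 ≡ 3 (mod 4), so O_K = ℤ[√-253] and disc(K) = 4d = -1012.
disc(K) = -1012 is not divisible by 947; 947 is unramified.
Euler's criterion: (-253)^473 mod 947 = 946. Thus (-253|947) = -1.
Legendre symbol -1 ⇒ 947 is inert.

p is inert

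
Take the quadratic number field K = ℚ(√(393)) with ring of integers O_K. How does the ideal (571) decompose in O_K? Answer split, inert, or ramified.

Since 393 ≡ 1 mod 4, the ring of integers is ℤ[(1+√393)/2] with discriminant 393.
Since gcd(571, 393) = 1 the prime 571 does not ramify.
(393/571) = 393^285 mod 571 = 570, giving Legendre symbol -1.
(393/571) = -1, so 571 is inert.

571 remains inert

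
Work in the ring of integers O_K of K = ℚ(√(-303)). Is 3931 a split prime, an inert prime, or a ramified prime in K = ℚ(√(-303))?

inert — (3931) stays prime in O_K

d = -303 ≡ 1 (mod 4), so O_K = ℤ[(1+√-303)/2] and disc(K) = d = -303.
disc(K) = -303 is not divisible by 3931; 3931 is unramified.
Euler's criterion: (-303)^1965 mod 3931 = 3930. Thus (-303|3931) = -1.
d is a non-residue mod p, hence 3931 remains inert in O_K.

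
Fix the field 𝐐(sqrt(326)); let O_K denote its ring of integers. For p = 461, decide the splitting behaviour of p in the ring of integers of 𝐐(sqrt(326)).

d = 326 ≡ 2 (mod 4), so O_K = ℤ[√326] and disc(K) = 4d = 1304.
disc(K) = 1304 is not divisible by 461; 461 is unramified.
Compute (326/461) via Euler: 326^((461-1)/2) mod 461 = 460, so (326/461) = -1.
Legendre symbol -1 ⇒ 461 is inert.

inert — (461) stays prime in O_K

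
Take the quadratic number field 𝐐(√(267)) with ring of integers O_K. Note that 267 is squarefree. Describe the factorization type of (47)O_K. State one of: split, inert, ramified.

splits completely

d = 267 ≡ 3 (mod 4), so O_K = ℤ[√267] and disc(K) = 4d = 1068.
Since gcd(47, 1068) = 1 the prime 47 does not ramify.
Euler's criterion: 267^23 mod 47 = 1. Thus (267|47) = 1.
(267/47) = 1, so 47 splits.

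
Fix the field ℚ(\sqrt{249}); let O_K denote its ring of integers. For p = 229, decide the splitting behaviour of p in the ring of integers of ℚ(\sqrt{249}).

229 splits in O_K

Since 249 ≡ 1 mod 4, the ring of integers is ℤ[(1+√249)/2] with discriminant 249.
disc(K) = 249 is not divisible by 229; 229 is unramified.
Compute (249/229) via Euler: 20^((229-1)/2) mod 229 = 1, so (249/229) = 1.
Legendre symbol 1 ⇒ 229 is split.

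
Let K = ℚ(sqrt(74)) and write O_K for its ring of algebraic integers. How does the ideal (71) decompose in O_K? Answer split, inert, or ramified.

d = 74 ≡ 2 (mod 4), so O_K = ℤ[√74] and disc(K) = 4d = 296.
Since gcd(71, 296) = 1 the prime 71 does not ramify.
Euler's criterion: 74^35 mod 71 = 1. Thus (74|71) = 1.
d is a quadratic residue mod p, hence 71 splits in O_K.

splits completely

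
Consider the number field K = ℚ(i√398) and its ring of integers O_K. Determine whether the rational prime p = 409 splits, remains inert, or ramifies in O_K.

inert

Since -398 ≢ 1 mod 4, the ring of integers is ℤ[√-398] with discriminant 4·(-398) = -1592.
Since gcd(409, -1592) = 1 the prime 409 does not ramify.
Compute (-398/409) via Euler: 11^((409-1)/2) mod 409 = 408, so (-398/409) = -1.
d is a non-residue mod p, hence 409 remains inert in O_K.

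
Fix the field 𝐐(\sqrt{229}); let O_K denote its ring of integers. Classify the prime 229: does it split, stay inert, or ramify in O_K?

Since 229 ≡ 1 mod 4, the ring of integers is ℤ[(1+√229)/2] with discriminant 229.
disc(K) = 229 = 229·1, so p = 229 is ramified.

ramified — (229) = 𝔭²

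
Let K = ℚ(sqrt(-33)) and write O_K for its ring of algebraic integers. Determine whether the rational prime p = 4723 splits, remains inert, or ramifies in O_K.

Since -33 ≢ 1 mod 4, the ring of integers is ℤ[√-33] with discriminant 4·(-33) = -132.
disc(K) = -132 is not divisible by 4723; 4723 is unramified.
Legendre symbol by Euler's criterion: (-33/4723) ≡ (-33)^2361 ≡ 4722 (mod 4723), i.e. (-33/4723) = -1.
Legendre symbol -1 ⇒ 4723 is inert.

inert — (4723) stays prime in O_K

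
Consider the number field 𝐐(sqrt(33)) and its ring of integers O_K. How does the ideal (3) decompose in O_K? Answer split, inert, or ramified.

ramified — (3) = 𝔭²

Since 33 ≡ 1 mod 4, the ring of integers is ℤ[(1+√33)/2] with discriminant 33.
3 divides disc(K) = 33, so 3 ramifies.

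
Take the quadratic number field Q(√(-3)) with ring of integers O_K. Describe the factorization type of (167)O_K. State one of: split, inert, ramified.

inert

-3 mod 4 = 1, hence disc K = -3 and O_K = ℤ[(1+√-3)/2].
167 ∤ -3, so 167 is unramified.
Compute (-3/167) via Euler: 164^((167-1)/2) mod 167 = 166, so (-3/167) = -1.
(-3/167) = -1, so 167 is inert.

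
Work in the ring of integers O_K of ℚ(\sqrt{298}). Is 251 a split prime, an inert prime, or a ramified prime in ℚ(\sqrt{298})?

Since 298 ≢ 1 mod 4, the ring of integers is ℤ[√298] with discriminant 4·298 = 1192.
Since gcd(251, 1192) = 1 the prime 251 does not ramify.
Euler's criterion: 298^125 mod 251 = 250. Thus (298|251) = -1.
(298/251) = -1, so 251 is inert.

remains prime (inert)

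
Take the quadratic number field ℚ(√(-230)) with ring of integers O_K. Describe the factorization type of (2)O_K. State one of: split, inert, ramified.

p ramifies

Since -230 ≢ 1 mod 4, the ring of integers is ℤ[√-230] with discriminant 4·(-230) = -920.
disc(K) = -920 = 2·(-460), so p = 2 is ramified.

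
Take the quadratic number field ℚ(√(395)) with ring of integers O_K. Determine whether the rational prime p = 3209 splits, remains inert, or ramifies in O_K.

395 mod 4 = 3, hence disc K = 4·395 = 1580 and O_K = ℤ[√395].
disc(K) = 1580 is not divisible by 3209; 3209 is unramified.
Euler's criterion: 395^1604 mod 3209 = 1. Thus (395|3209) = 1.
Legendre symbol 1 ⇒ 3209 is split.

split — (3209) = 𝔭₁𝔭₂ with 𝔭₁ ≠ 𝔭₂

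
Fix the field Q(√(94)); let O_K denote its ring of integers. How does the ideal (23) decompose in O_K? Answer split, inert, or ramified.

split — (23) = 𝔭₁𝔭₂ with 𝔭₁ ≠ 𝔭₂

Since 94 ≢ 1 mod 4, the ring of integers is ℤ[√94] with discriminant 4·94 = 376.
Since gcd(23, 376) = 1 the prime 23 does not ramify.
Euler's criterion: 94^11 mod 23 = 1. Thus (94|23) = 1.
Legendre symbol 1 ⇒ 23 is split.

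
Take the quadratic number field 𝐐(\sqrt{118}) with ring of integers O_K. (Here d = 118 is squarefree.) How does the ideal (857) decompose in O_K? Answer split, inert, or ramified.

Since 118 ≢ 1 mod 4, the ring of integers is ℤ[√118] with discriminant 4·118 = 472.
disc(K) = 472 is not divisible by 857; 857 is unramified.
Compute (118/857) via Euler: 118^((857-1)/2) mod 857 = 856, so (118/857) = -1.
Legendre symbol -1 ⇒ 857 is inert.

p is inert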